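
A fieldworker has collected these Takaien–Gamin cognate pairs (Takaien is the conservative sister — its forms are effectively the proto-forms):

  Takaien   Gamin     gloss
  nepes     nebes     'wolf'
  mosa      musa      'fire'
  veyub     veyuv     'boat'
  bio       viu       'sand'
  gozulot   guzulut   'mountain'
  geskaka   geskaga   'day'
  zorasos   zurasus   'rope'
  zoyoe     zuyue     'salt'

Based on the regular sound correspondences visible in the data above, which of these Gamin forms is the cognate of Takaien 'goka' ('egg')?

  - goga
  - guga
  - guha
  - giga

mosa ~ musa, gozulot ~ guzulut — Takaien o corresponds to Gamin u after a consonant, before a consonant other than r, m, n, p, b, f, v.
geskaka ~ geskaga — Takaien k corresponds to Gamin g between vowels (before a back vowel).
Applying these to Takaien 'goka':
  goka → guka   (o→u after a consonant, before a consonant other than r, m, n, p, b, f, v)
  guka → guga   (k→g between vowels (before a back vowel))
So the Gamin cognate is 'guga'.

guga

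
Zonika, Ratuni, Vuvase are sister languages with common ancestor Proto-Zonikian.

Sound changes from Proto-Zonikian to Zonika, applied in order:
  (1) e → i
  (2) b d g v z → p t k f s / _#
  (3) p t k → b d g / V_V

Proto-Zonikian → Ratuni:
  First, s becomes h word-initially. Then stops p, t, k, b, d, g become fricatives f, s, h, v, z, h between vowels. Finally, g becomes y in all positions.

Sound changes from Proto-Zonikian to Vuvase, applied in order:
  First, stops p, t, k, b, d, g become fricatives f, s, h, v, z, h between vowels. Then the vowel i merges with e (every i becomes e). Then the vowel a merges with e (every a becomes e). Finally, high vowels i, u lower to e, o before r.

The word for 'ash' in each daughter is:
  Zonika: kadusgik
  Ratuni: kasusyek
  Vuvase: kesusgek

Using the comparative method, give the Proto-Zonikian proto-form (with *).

Position 2: Zonika has a, Ratuni has a, Vuvase has e. Zonika preserves a here (none of its changes turn any other segment into a), so the proto-segment is *a.
Position 3: Zonika has d, Ratuni has s, Vuvase has s. Taking the neighbouring segments as reconstructed: Zonika d could go back to *t or *d; Ratuni s could go back to *t or *s; Vuvase s could go back to *t or *s — the one source consistent with every daughter is *t.
This points to *katusgek. Verify forward in each daughter:
Zonika: *katusgek
  katusgek → katusgik   [vowel merger]
  katusgik (rule 2 does not apply)
  katusgik → kadusgik   [intervocalic voicing]
  giving Zonika kadusgik.
Ratuni: start from *katusgek.
  rule 1: no change — katusgek
  rule 2 (intervocalic lenition): katusgek → kasusgek
  rule 3 (unconditioned shift): kasusgek → kasusyek
  ⇒ Ratuni kasusyek
Vuvase: *katusgek > kasusgek > kesusgek  (by intervocalic lenition, vowel merger)
Only *katusgek yields all of Zonika kadusgik, Ratuni kasusyek, Vuvase kesusgek.

*katusgek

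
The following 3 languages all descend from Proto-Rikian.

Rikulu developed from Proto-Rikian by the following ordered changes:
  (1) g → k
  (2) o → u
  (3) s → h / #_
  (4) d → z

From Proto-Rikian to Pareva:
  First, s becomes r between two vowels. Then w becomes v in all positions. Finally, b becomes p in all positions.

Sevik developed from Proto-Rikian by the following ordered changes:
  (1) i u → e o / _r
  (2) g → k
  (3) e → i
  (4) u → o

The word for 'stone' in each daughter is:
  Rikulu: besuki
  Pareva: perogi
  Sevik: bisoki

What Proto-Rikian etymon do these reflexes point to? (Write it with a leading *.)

*besogi

Position 2: Rikulu has e, Pareva has e, Sevik has i. Rikulu preserves e here (none of its changes turn any other segment into e), so the proto-segment is *e.
Position 4: Rikulu has u, Pareva has o, Sevik has o. Pareva preserves o here (none of its changes turn any other segment into o), so the proto-segment is *o.
Position 5: Rikulu has k, Pareva has g, Sevik has k. Pareva preserves g here (none of its changes turn any other segment into g), so the proto-segment is *g.
Continuing position by position gives *besogi; check it forward:
Rikulu: *besogi > besoki > besuki  (by unconditioned shift, vowel merger)
Pareva: start from *besogi.
  rule 1 (rhotacism): besogi → berogi
  rule 2: no change — berogi
  rule 3 (unconditioned shift): berogi → perogi
  ⇒ Pareva perogi
Sevik: start from *besogi.
  rule 1: no change — besogi
  rule 2 (unconditioned shift): besogi → besoki
  rule 3 (vowel merger): besoki → bisoki
  rule 4: no change — bisoki
  ⇒ Sevik bisoki
*besogi is the unique common source.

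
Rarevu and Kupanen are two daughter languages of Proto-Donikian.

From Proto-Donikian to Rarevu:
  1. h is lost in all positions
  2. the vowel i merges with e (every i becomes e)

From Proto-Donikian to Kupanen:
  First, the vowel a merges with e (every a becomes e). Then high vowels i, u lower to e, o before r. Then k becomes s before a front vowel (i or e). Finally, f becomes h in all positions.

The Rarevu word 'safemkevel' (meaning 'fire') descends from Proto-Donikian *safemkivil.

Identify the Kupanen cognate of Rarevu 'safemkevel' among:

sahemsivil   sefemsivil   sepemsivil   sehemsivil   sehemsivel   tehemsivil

sehemsivil

Kupanen: start from *safemkivil.
  rule 1 (vowel merger): safemkivil → sefemkivil
  rule 2: no change — sefemkivil
  rule 3 (palatalisation): sefemkivil → sefemsivil
  rule 4 (unconditioned shift): sefemsivil → sehemsivil
  ⇒ Kupanen sehemsivil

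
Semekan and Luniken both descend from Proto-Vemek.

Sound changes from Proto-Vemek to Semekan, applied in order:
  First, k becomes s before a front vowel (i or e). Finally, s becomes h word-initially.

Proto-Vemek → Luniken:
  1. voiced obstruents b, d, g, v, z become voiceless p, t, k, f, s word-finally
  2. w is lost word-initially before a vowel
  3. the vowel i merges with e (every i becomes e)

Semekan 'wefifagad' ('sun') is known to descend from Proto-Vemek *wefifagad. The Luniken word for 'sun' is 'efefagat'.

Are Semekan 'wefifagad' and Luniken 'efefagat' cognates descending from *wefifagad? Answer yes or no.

Derive the expected Luniken reflex of *wefifagad:
Luniken: *wefifagad
  wefifagad → wefifagat   [final devoicing]
  wefifagat → efifagat   [glide loss]
  efifagat → efefagat   [vowel merger]
  giving Luniken efefagat.
Luniken 'efefagat' matches the regular reflex exactly, so the pair is cognate.

yes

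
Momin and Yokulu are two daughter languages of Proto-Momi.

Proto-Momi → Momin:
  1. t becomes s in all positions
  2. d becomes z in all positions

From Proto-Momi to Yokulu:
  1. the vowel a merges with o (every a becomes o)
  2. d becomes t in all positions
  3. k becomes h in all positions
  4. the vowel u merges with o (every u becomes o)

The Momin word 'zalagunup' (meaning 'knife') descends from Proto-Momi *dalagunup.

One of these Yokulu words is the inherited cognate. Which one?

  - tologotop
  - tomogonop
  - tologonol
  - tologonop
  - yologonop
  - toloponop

Yokulu: start from *dalagunup.
  rule 1 (vowel merger): dalagunup → dologunup
  rule 2 (unconditioned shift): dologunup → tologunup
  rule 3: no change — tologunup
  rule 4 (vowel merger): tologunup → tologonop
  ⇒ Yokulu tologonop
Among the options, 'tologonop' alone shows every Yokulu change applied in order.

tologonop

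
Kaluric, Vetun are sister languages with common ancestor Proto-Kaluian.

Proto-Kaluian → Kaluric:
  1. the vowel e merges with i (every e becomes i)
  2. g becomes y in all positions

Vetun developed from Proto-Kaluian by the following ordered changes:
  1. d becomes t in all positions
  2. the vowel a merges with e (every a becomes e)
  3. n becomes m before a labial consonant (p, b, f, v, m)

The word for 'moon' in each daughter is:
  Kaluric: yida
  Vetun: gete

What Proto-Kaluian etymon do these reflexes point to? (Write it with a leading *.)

*geda

Position 1: Kaluric has y, Vetun has g. Vetun preserves g here (none of its changes turn any other segment into g), so the proto-segment is *g.
Position 2: Kaluric has i, Vetun has e. Taking the neighbouring segments as reconstructed: Kaluric i could go back to *e or *i; Vetun e could go back to *a or *e — the one source consistent with every daughter is *e.
Position 4: Kaluric has a, Vetun has e. Kaluric preserves a here (none of its changes turn any other segment into a), so the proto-segment is *a.
Continuing position by position gives *geda; check it forward:
Kaluric: start from *geda.
  rule 1 (vowel merger): geda → gida
  rule 2 (unconditioned shift): gida → yida
  ⇒ Kaluric yida
Vetun: *geda
  geda → geta   [unconditioned shift]
  geta → gete   [vowel merger]
  gete (rule 3 does not apply)
  giving Vetun gete.
No other proto-form is consistent with every reflex, so the reconstruction is *geda.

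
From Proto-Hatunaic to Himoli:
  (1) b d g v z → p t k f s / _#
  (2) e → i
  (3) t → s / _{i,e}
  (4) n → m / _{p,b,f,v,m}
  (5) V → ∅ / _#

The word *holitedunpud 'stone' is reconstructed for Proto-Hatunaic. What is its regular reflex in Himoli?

holisidumput

Himoli: *holitedunpud
  holitedunpud → holitedunput   [final devoicing]
  holitedunput → holitidunput   [vowel merger]
  holitidunput → holisidunput   [palatalisation]
  holisidunput → holisidumput   [nasal place assimilation]
  holisidumput (rule 5 does not apply)
  giving Himoli holisidumput.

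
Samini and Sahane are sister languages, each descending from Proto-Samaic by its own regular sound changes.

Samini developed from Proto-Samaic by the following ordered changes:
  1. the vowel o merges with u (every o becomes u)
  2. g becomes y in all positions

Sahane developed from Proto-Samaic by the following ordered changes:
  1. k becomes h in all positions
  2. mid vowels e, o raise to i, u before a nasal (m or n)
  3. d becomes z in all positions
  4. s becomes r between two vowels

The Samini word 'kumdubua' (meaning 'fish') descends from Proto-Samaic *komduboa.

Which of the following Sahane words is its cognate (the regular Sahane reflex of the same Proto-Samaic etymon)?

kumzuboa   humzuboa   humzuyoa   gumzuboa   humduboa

humzuboa

Sahane: start from *komduboa.
  rule 1 (unconditioned shift): komduboa → homduboa
  rule 2 (pre-nasal raising): homduboa → humduboa
  rule 3 (unconditioned shift): humduboa → humzuboa
  rule 4: no change — humzuboa
  ⇒ Sahane humzuboa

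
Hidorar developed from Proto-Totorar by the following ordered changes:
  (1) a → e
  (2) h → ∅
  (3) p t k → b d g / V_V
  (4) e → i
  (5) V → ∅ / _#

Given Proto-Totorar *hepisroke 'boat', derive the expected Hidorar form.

Hidorar: start from *hepisroke.
  rule 1: no change — hepisroke
  rule 2 (h-loss): hepisroke → episroke
  rule 3 (intervocalic voicing): episroke → ebisroge
  rule 4 (vowel merger): ebisroge → ibisrogi
  rule 5 (apocope): ibisrogi → ibisrog
  ⇒ Hidorar ibisrog

ibisrog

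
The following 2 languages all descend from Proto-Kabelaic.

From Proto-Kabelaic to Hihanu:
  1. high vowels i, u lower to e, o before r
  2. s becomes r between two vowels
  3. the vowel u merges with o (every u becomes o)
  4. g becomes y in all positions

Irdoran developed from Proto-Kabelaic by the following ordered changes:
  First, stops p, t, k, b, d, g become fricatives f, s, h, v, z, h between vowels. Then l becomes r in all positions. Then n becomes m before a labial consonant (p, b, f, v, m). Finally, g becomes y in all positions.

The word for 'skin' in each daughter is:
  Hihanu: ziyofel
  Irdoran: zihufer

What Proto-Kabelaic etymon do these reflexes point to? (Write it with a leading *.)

Position 3: Hihanu has y, Irdoran has h. Taking the neighbouring segments as reconstructed: Hihanu y could go back to *g or *y; Irdoran h could go back to *k or *g or *h — the one source consistent with every daughter is *g.
Position 7: Hihanu has l, Irdoran has r. Hihanu preserves l here (none of its changes turn any other segment into l), so the proto-segment is *l.
Continuing position by position gives *zigufel; check it forward:
Hihanu: start from *zigufel.
  rule 1: no change — zigufel
  rule 2: no change — zigufel
  rule 3 (vowel merger): zigufel → zigofel
  rule 4 (unconditioned shift): zigofel → ziyofel
  ⇒ Hihanu ziyofel
Irdoran: *zigufel > zihufel > zihufer  (by intervocalic lenition, unconditioned shift)
No other proto-form is consistent with every reflex, so the reconstruction is *zigufel.

*zigufel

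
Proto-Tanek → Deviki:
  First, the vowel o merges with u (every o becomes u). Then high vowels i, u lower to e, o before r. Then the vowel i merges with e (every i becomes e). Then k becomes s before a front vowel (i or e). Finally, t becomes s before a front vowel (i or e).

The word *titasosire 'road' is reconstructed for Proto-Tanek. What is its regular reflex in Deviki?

setasusere

Deviki: start from *titasosire.
  rule 1 (vowel merger): titasosire → titasusire
  rule 2 (pre-rhotic lowering): titasusire → titasusere
  rule 3 (vowel merger): titasusere → tetasusere
  rule 4: no change — tetasusere
  rule 5 (palatalisation): tetasusere → setasusere
  ⇒ Deviki setasusere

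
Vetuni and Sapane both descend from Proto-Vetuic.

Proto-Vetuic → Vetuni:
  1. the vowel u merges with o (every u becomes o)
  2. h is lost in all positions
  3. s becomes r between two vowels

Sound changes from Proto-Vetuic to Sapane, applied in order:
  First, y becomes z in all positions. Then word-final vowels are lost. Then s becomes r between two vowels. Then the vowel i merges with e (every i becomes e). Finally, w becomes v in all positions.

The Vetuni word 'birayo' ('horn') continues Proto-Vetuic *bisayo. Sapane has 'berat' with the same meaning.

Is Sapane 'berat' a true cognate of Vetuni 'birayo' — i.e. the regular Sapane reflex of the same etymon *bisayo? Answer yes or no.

Derive the expected Sapane reflex of *bisayo:
Sapane: start from *bisayo.
  rule 1 (unconditioned shift): bisayo → bisazo
  rule 2 (apocope): bisazo → bisaz
  rule 3 (rhotacism): bisaz → biraz
  rule 4 (vowel merger): biraz → beraz
  rule 5: no change — beraz
  ⇒ Sapane beraz
The regular Sapane reflex would be 'beraz', but the attested form is 'berat'. The correspondence is irregular, so they are not cognates (the Sapane form has a different source).

no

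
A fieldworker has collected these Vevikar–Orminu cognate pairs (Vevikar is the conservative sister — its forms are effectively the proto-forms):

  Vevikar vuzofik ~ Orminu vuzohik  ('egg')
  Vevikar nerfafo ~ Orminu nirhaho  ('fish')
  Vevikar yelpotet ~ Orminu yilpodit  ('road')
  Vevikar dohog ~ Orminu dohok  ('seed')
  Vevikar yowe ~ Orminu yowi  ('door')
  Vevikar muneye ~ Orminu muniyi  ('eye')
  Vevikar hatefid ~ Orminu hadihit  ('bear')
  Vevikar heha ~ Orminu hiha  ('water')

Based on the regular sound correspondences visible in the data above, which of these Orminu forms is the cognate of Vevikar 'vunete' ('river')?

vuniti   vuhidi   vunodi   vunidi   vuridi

vunidi

yelpotet ~ yilpodit, muneye ~ muniyi — Vevikar e corresponds to Orminu i after a consonant, before a consonant other than r, m, n, p, b, f, v.
yelpotet ~ yilpodit, hatefid ~ hadihit — Vevikar t corresponds to Orminu d between vowels (before a front vowel).
yowe ~ yowi, muneye ~ muniyi — Vevikar e corresponds to Orminu i word-finally.
Applying these to Vevikar 'vunete':
  vunete → vunite   (e→i after a consonant, before a consonant other than r, m, n, p, b, f, v)
  vunite → vunide   (t→d between vowels (before a front vowel))
  vunide → vunidi   (e→i word-finally)
So the Orminu cognate is 'vunidi'.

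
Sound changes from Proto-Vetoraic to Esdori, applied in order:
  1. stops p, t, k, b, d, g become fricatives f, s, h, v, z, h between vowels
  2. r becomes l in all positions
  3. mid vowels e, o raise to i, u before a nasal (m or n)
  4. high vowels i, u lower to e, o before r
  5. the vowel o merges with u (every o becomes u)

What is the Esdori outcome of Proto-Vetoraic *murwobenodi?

Esdori: *murwobenodi > murwovenozi > mulwovenozi > mulwovinozi > mulwuvinuzi  (by intervocalic lenition, unconditioned shift, pre-nasal raising, vowel merger)

mulwuvinuzi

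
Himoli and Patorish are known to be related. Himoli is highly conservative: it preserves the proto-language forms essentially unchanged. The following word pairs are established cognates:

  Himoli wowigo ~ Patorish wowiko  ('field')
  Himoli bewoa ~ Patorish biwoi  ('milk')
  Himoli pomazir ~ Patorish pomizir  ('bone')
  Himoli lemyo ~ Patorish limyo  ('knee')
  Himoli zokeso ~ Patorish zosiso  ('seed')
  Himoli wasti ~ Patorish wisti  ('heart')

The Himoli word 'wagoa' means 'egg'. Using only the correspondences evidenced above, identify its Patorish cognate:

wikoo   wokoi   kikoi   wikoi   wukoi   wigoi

wikoi

pomazir ~ pomizir, wasti ~ wisti — Himoli a corresponds to Patorish i after a consonant, before a consonant other than r, m, n, p, b, f, v.
wowigo ~ wowiko — Himoli g corresponds to Patorish k between vowels (before a back vowel).
bewoa ~ biwoi — Himoli a corresponds to Patorish i word-finally.
Applying these to Himoli 'wagoa':
  wagoa → wigoa   (a→i after a consonant, before a consonant other than r, m, n, p, b, f, v)
  wigoa → wikoa   (g→k between vowels (before a back vowel))
  wikoa → wikoi   (a→i word-finally)
So the Patorish cognate is 'wikoi'.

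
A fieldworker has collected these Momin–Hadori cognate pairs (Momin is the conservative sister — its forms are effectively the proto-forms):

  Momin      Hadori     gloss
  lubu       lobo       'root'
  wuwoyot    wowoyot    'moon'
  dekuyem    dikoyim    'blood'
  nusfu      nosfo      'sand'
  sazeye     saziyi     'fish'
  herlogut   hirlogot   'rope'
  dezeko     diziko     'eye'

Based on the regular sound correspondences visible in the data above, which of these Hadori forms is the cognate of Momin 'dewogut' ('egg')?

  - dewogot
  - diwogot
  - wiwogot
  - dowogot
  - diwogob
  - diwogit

diwogot

dekuyem ~ dikoyim, sazeye ~ saziyi — Momin e corresponds to Hadori i after a consonant, before a consonant other than r, m, n, p, b, f, v.
wuwoyot ~ wowoyot, dekuyem ~ dikoyim — Momin u corresponds to Hadori o after a consonant, before a consonant other than r, m, n, p, b, f, v.
Applying these to Momin 'dewogut':
  dewogut → diwogut   (e→i after a consonant, before a consonant other than r, m, n, p, b, f, v)
  diwogut → diwogot   (u→o after a consonant, before a consonant other than r, m, n, p, b, f, v)
So the Hadori cognate is 'diwogot'.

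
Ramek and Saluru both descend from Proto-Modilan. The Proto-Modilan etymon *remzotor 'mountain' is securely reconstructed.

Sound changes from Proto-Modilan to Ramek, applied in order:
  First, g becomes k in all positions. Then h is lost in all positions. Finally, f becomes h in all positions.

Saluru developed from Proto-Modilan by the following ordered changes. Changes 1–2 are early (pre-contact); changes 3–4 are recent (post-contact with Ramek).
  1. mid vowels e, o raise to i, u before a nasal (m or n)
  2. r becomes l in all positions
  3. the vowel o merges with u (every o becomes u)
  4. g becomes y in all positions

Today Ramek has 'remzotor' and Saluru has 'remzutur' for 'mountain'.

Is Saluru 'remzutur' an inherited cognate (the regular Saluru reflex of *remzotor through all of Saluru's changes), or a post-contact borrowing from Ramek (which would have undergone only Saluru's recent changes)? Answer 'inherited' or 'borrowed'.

If inherited, *remzotor would pass through all of Saluru's changes:
Saluru: *remzotor
  remzotor → rimzotor   [pre-nasal raising]
  rimzotor → limzotol   [unconditioned shift]
  limzotol → limzutul   [vowel merger]
  limzutul (rule 4 does not apply)
  giving Saluru limzutul.
If borrowed from Ramek 'remzotor' after the early changes, it would undergo only the recent ones:
  rule 3 (vowel merger): remzotor → remzutur
  rule 4 (unconditioned shift): no change (remzutur)
  ⇒ as a loan: remzutur
Saluru 'remzutur' matches the loan outcome 'remzutur', not the inherited 'limzutul' — it skipped the early Saluru changes, so it was borrowed from Ramek.

borrowed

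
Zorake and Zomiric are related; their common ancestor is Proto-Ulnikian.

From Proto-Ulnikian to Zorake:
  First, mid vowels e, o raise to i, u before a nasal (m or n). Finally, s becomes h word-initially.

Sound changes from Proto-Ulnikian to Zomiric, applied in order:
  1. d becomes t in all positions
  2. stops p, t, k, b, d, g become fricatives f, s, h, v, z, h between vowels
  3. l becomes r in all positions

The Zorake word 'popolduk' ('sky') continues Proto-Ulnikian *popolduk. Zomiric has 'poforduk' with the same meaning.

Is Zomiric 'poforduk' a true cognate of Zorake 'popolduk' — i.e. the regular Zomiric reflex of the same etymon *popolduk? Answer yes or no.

no

Derive the expected Zomiric reflex of *popolduk:
Zomiric: *popolduk > popoltuk > pofoltuk > pofortuk  (by unconditioned shift, intervocalic lenition, unconditioned shift)
The regular Zomiric reflex would be 'pofortuk', but the attested form is 'poforduk'. The correspondence is irregular, so they are not cognates (the Zomiric form has a different source).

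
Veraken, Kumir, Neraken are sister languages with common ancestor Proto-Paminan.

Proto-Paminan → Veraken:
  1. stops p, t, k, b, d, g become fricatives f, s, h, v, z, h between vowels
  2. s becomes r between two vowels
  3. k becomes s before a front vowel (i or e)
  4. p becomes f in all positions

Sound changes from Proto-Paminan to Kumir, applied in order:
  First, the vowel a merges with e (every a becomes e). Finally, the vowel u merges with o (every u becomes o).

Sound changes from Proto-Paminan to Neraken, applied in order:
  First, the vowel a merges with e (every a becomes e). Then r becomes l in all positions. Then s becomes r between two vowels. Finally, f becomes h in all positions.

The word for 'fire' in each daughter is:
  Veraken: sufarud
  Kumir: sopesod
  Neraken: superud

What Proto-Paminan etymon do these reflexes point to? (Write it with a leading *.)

Position 4: Veraken has a, Kumir has e, Neraken has e. Veraken preserves a here (none of its changes turn any other segment into a), so the proto-segment is *a.
Position 5: Veraken has r, Kumir has s, Neraken has r. Kumir preserves s here (none of its changes turn any other segment into s), so the proto-segment is *s.
This points to *supasud. Verify forward in each daughter:
Veraken: *supasud
  supasud → sufasud   [intervocalic lenition]
  sufasud → sufarud   [rhotacism]
  sufarud (rule 3 does not apply)
  sufarud (rule 4 does not apply)
  giving Veraken sufarud.
Kumir: start from *supasud.
  rule 1 (vowel merger): supasud → supesud
  rule 2 (vowel merger): supesud → sopesod
  ⇒ Kumir sopesod
Neraken: *supasud > supesud > superud  (by vowel merger, rhotacism)
*supasud is the unique common source.

*supasud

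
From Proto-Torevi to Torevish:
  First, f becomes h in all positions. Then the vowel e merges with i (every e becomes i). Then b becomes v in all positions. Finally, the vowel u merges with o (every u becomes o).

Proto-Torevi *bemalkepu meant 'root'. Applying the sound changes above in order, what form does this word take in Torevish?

vimalkipo

Torevish: *bemalkepu > bimalkipu > vimalkipu > vimalkipo  (by vowel merger, unconditioned shift, vowel merger)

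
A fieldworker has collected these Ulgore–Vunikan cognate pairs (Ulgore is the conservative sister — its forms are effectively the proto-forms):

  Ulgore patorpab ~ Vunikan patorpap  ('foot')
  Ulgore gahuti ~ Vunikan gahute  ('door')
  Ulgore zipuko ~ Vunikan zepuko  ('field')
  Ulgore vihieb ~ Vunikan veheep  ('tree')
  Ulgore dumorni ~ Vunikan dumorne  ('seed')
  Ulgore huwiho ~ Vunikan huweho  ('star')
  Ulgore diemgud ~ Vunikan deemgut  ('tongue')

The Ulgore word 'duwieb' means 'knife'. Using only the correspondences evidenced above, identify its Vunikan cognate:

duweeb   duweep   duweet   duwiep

duweep

vihieb ~ veheep, diemgud ~ deemgut — Ulgore i corresponds to Vunikan e after a consonant, before a front vowel.
patorpab ~ patorpap, vihieb ~ veheep — Ulgore b corresponds to Vunikan p word-finally.
Applying these to Ulgore 'duwieb':
  duwieb → duweeb   (i→e after a consonant, before a front vowel)
  duweeb → duweep   (b→p word-finally)
So the Vunikan cognate is 'duweep'.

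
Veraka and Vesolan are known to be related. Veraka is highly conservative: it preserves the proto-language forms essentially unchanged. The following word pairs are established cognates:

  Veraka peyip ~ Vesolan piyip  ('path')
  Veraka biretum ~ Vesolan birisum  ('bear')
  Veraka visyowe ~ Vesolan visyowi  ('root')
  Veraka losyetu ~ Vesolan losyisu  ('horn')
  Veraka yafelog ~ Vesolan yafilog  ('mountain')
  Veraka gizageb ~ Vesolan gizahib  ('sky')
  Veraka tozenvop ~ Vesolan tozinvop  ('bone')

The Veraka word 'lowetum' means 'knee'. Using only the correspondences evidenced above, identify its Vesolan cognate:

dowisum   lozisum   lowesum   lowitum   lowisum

lowisum

peyip ~ piyip, biretum ~ birisum — Veraka e corresponds to Vesolan i after a consonant, before a consonant other than r, m, n, p, b, f, v.
biretum ~ birisum, losyetu ~ losyisu — Veraka t corresponds to Vesolan s between vowels (before a back vowel).
Applying these to Veraka 'lowetum':
  lowetum → lowitum   (e→i after a consonant, before a consonant other than r, m, n, p, b, f, v)
  lowitum → lowisum   (t→s between vowels (before a back vowel))
So the Vesolan cognate is 'lowisum'.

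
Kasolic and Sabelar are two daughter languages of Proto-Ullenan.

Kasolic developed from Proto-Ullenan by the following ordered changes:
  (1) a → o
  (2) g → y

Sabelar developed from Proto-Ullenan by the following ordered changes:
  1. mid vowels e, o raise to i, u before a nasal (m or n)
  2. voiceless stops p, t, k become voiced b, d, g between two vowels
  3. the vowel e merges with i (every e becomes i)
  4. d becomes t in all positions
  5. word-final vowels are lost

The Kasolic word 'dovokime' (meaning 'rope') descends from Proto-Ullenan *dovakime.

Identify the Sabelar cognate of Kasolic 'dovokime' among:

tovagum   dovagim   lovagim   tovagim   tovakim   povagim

tovagim

Sabelar: *dovakime > dovagime > dovagimi > tovagimi > tovagim  (by intervocalic voicing, vowel merger, unconditioned shift, apocope)
The other candidates each miss or misapply at least one Sabelar change.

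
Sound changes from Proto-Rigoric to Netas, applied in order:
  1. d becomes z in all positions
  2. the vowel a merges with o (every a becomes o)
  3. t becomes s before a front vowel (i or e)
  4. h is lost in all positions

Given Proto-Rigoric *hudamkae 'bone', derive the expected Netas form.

Netas: start from *hudamkae.
  rule 1 (unconditioned shift): hudamkae → huzamkae
  rule 2 (vowel merger): huzamkae → huzomkoe
  rule 3: no change — huzomkoe
  rule 4 (h-loss): huzomkoe → uzomkoe
  ⇒ Netas uzomkoe

uzomkoe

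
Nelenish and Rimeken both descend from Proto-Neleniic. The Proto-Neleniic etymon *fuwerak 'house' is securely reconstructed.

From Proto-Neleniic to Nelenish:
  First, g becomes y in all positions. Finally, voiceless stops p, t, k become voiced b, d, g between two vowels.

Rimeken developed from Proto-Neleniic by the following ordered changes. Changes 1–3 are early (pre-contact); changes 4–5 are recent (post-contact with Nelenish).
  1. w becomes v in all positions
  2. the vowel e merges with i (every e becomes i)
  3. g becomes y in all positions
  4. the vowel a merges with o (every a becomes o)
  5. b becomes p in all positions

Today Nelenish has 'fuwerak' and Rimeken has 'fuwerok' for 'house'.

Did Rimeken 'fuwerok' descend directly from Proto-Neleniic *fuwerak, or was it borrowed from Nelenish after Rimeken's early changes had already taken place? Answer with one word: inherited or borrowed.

If inherited, *fuwerak would pass through all of Rimeken's changes:
Rimeken: start from *fuwerak.
  rule 1 (unconditioned shift): fuwerak → fuverak
  rule 2 (vowel merger): fuverak → fuvirak
  rule 3: no change — fuvirak
  rule 4 (vowel merger): fuvirak → fuvirok
  rule 5: no change — fuvirok
  ⇒ Rimeken fuvirok
If borrowed from Nelenish 'fuwerak' after the early changes, it would undergo only the recent ones:
  rule 4 (vowel merger): fuwerak → fuwerok
  rule 5 (unconditioned shift): no change (fuwerok)
  ⇒ as a loan: fuwerok
Rimeken 'fuwerok' matches the loan outcome 'fuwerok', not the inherited 'fuvirok' — it skipped the early Rimeken changes, so it was borrowed from Nelenish.

borrowed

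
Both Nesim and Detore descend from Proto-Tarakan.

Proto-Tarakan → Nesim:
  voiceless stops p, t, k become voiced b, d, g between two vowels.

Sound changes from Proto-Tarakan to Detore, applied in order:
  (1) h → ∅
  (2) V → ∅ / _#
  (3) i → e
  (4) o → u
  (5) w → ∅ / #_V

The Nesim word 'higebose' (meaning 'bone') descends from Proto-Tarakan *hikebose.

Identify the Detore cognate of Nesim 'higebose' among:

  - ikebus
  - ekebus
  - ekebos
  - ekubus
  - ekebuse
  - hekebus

Detore: start from *hikebose.
  rule 1 (h-loss): hikebose → ikebose
  rule 2 (apocope): ikebose → ikebos
  rule 3 (vowel merger): ikebos → ekebos
  rule 4 (vowel merger): ekebos → ekebus
  rule 5: no change — ekebus
  ⇒ Detore ekebus

ekebus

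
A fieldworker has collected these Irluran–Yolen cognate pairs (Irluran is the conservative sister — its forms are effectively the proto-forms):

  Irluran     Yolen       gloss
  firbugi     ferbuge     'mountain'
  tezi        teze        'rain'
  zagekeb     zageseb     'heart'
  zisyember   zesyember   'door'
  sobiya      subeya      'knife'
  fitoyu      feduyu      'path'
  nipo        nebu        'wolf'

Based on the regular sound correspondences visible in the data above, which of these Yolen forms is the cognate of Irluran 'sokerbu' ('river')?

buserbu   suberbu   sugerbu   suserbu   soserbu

fitoyu ~ feduyu — Irluran o corresponds to Yolen u after a consonant, before a consonant other than r, m, n, p, b, f, v.
zagekeb ~ zageseb — Irluran k corresponds to Yolen s between vowels (before a front vowel).
Applying these to Irluran 'sokerbu':
  sokerbu → sukerbu   (o→u after a consonant, before a consonant other than r, m, n, p, b, f, v)
  sukerbu → suserbu   (k→s between vowels (before a front vowel))
So the Yolen cognate is 'suserbu'.

suserbu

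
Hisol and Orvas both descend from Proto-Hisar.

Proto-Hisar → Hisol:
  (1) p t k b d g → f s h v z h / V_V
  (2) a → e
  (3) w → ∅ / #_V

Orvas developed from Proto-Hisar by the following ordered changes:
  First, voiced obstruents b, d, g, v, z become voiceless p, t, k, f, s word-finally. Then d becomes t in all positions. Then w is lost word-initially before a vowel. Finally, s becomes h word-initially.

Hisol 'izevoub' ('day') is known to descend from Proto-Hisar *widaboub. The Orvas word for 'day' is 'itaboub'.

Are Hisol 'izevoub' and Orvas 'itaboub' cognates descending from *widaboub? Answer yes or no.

no

Derive the expected Orvas reflex of *widaboub:
Orvas: *widaboub
  widaboub → widaboup   [final devoicing]
  widaboup → witaboup   [unconditioned shift]
  witaboup → itaboup   [glide loss]
  itaboup (rule 4 does not apply)
  giving Orvas itaboup.
The regular Orvas reflex would be 'itaboup', but the attested form is 'itaboub'. The correspondence is irregular, so they are not cognates (the Orvas form has a different source).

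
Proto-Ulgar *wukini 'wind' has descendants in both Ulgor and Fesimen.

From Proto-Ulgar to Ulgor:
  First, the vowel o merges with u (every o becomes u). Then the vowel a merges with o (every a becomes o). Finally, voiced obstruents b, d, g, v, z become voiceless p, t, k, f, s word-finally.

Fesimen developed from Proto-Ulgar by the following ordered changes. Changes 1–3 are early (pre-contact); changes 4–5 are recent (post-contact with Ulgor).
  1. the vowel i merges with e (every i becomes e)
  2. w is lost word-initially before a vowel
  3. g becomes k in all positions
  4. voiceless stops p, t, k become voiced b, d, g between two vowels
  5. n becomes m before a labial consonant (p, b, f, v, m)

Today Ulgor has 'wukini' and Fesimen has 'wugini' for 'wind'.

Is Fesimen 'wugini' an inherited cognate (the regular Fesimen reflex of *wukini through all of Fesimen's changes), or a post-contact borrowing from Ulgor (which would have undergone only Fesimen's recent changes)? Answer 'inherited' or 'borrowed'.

If inherited, *wukini would pass through all of Fesimen's changes:
Fesimen: *wukini > wukene > ukene > ugene  (by vowel merger, glide loss, intervocalic voicing)
If borrowed from Ulgor 'wukini' after the early changes, it would undergo only the recent ones:
  rule 4 (intervocalic voicing): wukini → wugini
  rule 5 (nasal place assimilation): no change (wugini)
  ⇒ as a loan: wugini
Fesimen 'wugini' matches the loan outcome 'wugini', not the inherited 'ugene' — it skipped the early Fesimen changes, so it was borrowed from Ulgor.

borrowed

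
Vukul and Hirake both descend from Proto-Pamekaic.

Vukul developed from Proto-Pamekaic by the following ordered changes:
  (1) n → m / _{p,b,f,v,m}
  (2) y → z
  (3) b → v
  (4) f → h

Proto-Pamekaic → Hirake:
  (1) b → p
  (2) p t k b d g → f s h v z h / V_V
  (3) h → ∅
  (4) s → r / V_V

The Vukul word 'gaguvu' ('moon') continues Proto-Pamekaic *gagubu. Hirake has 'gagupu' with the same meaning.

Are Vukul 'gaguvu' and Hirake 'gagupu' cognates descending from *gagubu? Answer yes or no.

no

Derive the expected Hirake reflex of *gagubu:
Hirake: *gagubu > gagupu > gahufu > gaufu  (by unconditioned shift, intervocalic lenition, h-loss)
The regular Hirake reflex would be 'gaufu', but the attested form is 'gagupu'. The correspondence is irregular, so they are not cognates (the Hirake form has a different source).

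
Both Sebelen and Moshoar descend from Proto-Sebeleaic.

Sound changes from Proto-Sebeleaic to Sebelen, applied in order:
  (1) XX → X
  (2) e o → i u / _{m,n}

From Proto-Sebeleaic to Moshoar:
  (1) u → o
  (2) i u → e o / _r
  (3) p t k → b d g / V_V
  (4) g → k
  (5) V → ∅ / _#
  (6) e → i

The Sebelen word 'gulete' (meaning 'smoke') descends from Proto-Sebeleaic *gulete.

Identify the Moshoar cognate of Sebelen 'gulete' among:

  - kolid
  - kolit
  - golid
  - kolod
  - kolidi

Moshoar: *gulete
  gulete → golete   [vowel merger]
  golete (rule 2 does not apply)
  golete → golede   [intervocalic voicing]
  golede → kolede   [unconditioned shift]
  kolede → koled   [apocope]
  koled → kolid   [vowel merger]
  giving Moshoar kolid.
Among the options, 'kolid' alone shows every Moshoar change applied in order.

kolid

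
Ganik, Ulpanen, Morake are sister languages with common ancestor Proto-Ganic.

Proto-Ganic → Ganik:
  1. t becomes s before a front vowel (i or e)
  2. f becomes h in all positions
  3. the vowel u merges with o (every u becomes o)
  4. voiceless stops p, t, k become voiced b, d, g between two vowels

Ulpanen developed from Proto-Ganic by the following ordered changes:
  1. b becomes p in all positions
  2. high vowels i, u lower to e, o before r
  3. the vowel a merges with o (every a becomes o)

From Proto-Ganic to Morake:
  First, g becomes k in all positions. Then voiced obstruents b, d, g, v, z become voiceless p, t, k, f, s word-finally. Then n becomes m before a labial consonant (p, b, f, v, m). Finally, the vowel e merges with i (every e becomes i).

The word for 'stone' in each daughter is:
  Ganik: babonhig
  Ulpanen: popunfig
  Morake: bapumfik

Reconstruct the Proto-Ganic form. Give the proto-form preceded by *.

Position 1: Ganik has b, Ulpanen has p, Morake has b. Morake preserves b here (none of its changes turn any other segment into b), so the proto-segment is *b.
Position 3: Ganik has b, Ulpanen has p, Morake has p. Taking the neighbouring segments as reconstructed: Ganik b could go back to *p or *b; Ulpanen p could go back to *p or *b; Morake p can only go back to *p — the one source consistent with every daughter is *p.
Continuing position by position gives *bapunfig; check it forward:
Ganik: *bapunfig
  bapunfig (rule 1 does not apply)
  bapunfig → bapunhig   [unconditioned shift]
  bapunhig → baponhig   [vowel merger]
  baponhig → babonhig   [intervocalic voicing]
  giving Ganik babonhig.
Ulpanen: *bapunfig
  bapunfig → papunfig   [unconditioned shift]
  papunfig (rule 2 does not apply)
  papunfig → popunfig   [vowel merger]
  giving Ulpanen popunfig.
Morake: *bapunfig
  bapunfig → bapunfik   [unconditioned shift]
  bapunfik (rule 2 does not apply)
  bapunfik → bapumfik   [nasal place assimilation]
  bapumfik (rule 4 does not apply)
  giving Morake bapumfik.
*bapunfig is the unique common source.

*bapunfig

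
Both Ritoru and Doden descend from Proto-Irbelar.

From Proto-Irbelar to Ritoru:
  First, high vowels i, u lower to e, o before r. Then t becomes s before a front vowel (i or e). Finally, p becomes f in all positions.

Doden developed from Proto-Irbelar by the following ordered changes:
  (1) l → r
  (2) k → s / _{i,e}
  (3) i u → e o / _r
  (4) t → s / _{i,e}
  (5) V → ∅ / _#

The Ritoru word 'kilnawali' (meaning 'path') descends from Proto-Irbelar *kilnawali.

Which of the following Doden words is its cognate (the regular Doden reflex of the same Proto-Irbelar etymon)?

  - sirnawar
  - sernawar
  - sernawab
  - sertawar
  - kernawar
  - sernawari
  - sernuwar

sernawar

Doden: *kilnawali
  kilnawali → kirnawari   [unconditioned shift]
  kirnawari → sirnawari   [palatalisation]
  sirnawari → sernawari   [pre-rhotic lowering]
  sernawari (rule 4 does not apply)
  sernawari → sernawar   [apocope]
  giving Doden sernawar.
Among the options, 'sernawar' alone shows every Doden change applied in order.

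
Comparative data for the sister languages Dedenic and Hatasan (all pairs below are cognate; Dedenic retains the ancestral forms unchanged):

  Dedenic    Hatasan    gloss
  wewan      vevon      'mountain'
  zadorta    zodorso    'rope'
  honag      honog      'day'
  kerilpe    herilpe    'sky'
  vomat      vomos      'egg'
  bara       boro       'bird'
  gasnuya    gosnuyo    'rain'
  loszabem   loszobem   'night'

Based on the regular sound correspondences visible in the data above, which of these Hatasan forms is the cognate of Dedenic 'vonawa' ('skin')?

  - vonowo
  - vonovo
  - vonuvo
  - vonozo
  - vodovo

vonovo

zadorta ~ zodorso, honag ~ honog — Dedenic a corresponds to Hatasan o after a consonant, before a consonant other than r, m, n, p, b, f, v.
wewan ~ vevon — Dedenic w corresponds to Hatasan v between vowels (before a back vowel).
zadorta ~ zodorso, bara ~ boro — Dedenic a corresponds to Hatasan o word-finally.
Applying these to Dedenic 'vonawa':
  vonawa → vonowa   (a→o after a consonant, before a consonant other than r, m, n, p, b, f, v)
  vonowa → vonova   (w→v between vowels (before a back vowel))
  vonova → vonovo   (a→o word-finally)
So the Hatasan cognate is 'vonovo'.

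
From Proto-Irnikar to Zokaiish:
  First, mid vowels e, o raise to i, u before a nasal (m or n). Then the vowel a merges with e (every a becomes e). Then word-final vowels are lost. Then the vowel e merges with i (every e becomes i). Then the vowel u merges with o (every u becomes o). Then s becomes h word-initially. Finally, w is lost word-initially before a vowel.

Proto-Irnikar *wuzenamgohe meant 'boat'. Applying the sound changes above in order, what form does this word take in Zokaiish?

ozinimgoh

Zokaiish: start from *wuzenamgohe.
  rule 1 (pre-nasal raising): wuzenamgohe → wuzinamgohe
  rule 2 (vowel merger): wuzinamgohe → wuzinemgohe
  rule 3 (apocope): wuzinemgohe → wuzinemgoh
  rule 4 (vowel merger): wuzinemgoh → wuzinimgoh
  rule 5 (vowel merger): wuzinimgoh → wozinimgoh
  rule 6: no change — wozinimgoh
  rule 7 (glide loss): wozinimgoh → ozinimgoh
  ⇒ Zokaiish ozinimgoh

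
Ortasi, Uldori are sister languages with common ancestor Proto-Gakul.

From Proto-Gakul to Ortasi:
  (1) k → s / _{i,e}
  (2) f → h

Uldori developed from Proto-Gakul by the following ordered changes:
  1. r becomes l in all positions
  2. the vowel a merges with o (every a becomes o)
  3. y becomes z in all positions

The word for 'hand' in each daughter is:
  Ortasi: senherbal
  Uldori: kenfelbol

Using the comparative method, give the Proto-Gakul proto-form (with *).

Position 6: Ortasi has r, Uldori has l. Ortasi preserves r here (none of its changes turn any other segment into r), so the proto-segment is *r.
Position 1: Ortasi has s, Uldori has k. Uldori preserves k here (none of its changes turn any other segment into k), so the proto-segment is *k.
This points to *kenferbal. Verify forward in each daughter:
Ortasi: start from *kenferbal.
  rule 1 (palatalisation): kenferbal → senferbal
  rule 2 (unconditioned shift): senferbal → senherbal
  ⇒ Ortasi senherbal
Uldori: start from *kenferbal.
  rule 1 (unconditioned shift): kenferbal → kenfelbal
  rule 2 (vowel merger): kenfelbal → kenfelbol
  rule 3: no change — kenfelbol
  ⇒ Uldori kenfelbol
*kenferbal is the unique common source.

*kenferbal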